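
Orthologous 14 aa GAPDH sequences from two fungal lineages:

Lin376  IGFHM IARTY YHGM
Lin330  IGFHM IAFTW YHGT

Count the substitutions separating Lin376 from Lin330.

Mismatches occur at site 8 (R↔F), site 10 (Y↔W), site 14 (M↔T).
That gives 3 mismatches out of 14 aligned sites, so the Hamming distance is 3.

3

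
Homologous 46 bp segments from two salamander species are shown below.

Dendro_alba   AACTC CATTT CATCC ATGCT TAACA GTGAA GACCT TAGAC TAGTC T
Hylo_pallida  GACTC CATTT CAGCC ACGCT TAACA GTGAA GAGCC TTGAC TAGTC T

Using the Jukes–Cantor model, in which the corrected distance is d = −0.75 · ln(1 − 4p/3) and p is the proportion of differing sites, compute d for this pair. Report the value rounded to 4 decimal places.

The sequences differ at positions 1 (A/G), 13 (T/G), 17 (T/C), 33 (C/G), 35 (T/C), 37 (A/T).
p = 6/46 = 0.130435.
d = −0.75 · ln(1 − (4/3)·0.130435) = −0.75 · ln(0.826087) = −0.75 · (-0.191055) = 0.1433.

0.1433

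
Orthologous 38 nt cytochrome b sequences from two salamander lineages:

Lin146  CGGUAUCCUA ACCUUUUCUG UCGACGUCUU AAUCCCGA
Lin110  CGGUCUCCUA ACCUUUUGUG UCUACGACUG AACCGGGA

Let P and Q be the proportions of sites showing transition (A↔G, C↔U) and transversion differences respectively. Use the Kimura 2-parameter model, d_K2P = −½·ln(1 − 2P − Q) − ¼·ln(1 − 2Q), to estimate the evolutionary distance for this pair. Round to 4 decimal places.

0.2500

Differing sites — 5:A/C (Tv); 18:C/G (Tv); 23:G/U (Tv); 27:U/A (Tv); 30:U/G (Tv); 33:U/C (Ti); 35:C/G (Tv); 36:C/G (Tv).
Of the 8 differences, 1 transition and 7 transversions over 38 sites: P = 1/38 = 0.026316, Q = 7/38 = 0.184211.
d = −0.5·ln(0.763157) − 0.25·ln(0.631578) = −0.5·(-0.270292) − 0.25·(-0.459534) = 0.2500.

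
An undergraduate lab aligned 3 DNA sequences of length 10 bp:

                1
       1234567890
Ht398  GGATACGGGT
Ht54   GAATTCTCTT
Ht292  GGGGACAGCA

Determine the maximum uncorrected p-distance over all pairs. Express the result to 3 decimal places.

Pairwise Hamming distances:
  Ht398 vs Ht54: 5
  Ht398 vs Ht292: 5
  Ht54 vs Ht292: 8
The largest is 8 mismatches, between Ht54 and Ht292; p = 8/10 = 0.800.

0.800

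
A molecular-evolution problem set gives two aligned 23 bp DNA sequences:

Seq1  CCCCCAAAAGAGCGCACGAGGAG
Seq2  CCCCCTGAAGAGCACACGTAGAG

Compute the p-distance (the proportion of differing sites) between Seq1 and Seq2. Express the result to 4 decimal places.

Mismatches occur at site 6 (A/T), site 7 (A/G), site 14 (G/A), site 19 (A/T), site 20 (G/A).
There are 5 differences over 23 sites, so p = 5/23 = 0.2174.

0.2174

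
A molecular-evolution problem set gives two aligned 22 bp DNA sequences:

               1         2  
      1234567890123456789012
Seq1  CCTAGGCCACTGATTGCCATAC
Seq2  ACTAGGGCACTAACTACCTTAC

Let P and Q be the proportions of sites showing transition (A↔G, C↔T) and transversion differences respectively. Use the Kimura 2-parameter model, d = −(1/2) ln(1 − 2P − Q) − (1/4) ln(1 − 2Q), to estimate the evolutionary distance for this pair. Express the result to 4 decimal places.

Mismatches occur at site 1 (C→A, transversion), site 7 (C→G, transversion), site 12 (G→A, transition), site 14 (T→C, transition), site 16 (G→A, transition), site 19 (A→T, transversion).
Of the 6 differences, 3 transitions and 3 transversions over 22 sites: P = 3/22 = 0.136364, Q = 3/22 = 0.136364.
d = −0.5·ln(0.590908) − 0.25·ln(0.727272) = −0.5·(-0.526095) − 0.25·(-0.318455) = 0.3427.

0.3427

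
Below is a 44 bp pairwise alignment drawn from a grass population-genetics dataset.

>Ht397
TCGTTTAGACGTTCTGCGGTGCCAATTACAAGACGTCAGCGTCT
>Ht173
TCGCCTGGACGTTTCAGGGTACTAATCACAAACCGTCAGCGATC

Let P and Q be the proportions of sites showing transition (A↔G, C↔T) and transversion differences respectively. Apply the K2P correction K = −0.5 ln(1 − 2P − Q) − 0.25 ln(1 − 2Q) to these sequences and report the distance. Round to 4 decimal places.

The sequences differ at positions 4 (T/C, transition), 5 (T/C, transition), 7 (A/G, transition), 14 (C/T, transition), 15 (T/C, transition), 16 (G/A, transition), 17 (C/G, transversion), 21 (G/A, transition), 23 (C/T, transition), 27 (T/C, transition), 32 (G/A, transition), 33 (A/C, transversion), 42 (T/A, transversion), 43 (C/T, transition), 44 (T/C, transition).
Of the 15 differences, 12 transitions and 3 transversions over 44 sites: P = 12/44 = 0.272727, Q = 3/44 = 0.068182.
d = −0.5·ln(0.386364) − 0.25·ln(0.863636) = −0.5·(-0.950975) − 0.25·(-0.146604) = 0.5121.

0.5121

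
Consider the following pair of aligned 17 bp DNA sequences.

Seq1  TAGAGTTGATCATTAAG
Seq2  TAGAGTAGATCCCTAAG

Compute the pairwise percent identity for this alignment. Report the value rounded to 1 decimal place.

Mismatches occur at site 7 (T→A), site 12 (A→C), site 13 (T→C).
14 of the 17 sites match, so the percent identity is 14/17 × 100 = 82.4%.

82.4%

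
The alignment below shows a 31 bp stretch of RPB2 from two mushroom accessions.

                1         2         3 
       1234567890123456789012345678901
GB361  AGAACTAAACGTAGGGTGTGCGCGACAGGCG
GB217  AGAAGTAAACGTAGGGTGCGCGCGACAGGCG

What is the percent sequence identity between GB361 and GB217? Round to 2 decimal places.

Mismatches occur at site 5 (C→G), site 19 (T→C).
29 of the 31 sites match, so the percent identity is 29/31 × 100 = 93.55%.

93.55%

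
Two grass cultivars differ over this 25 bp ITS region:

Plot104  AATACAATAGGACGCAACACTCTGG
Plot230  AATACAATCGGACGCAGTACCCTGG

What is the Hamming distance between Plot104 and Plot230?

Mismatches occur at site 9 (A→C), site 17 (A→G), site 18 (C→T), site 21 (T→C).
That gives 4 mismatches out of 25 aligned sites, so the Hamming distance is 4.

4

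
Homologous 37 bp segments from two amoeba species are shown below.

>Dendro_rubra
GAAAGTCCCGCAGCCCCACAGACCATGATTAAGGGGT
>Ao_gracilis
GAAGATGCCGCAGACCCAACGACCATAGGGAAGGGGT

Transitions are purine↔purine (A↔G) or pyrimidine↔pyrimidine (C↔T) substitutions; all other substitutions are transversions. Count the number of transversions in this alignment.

The sequences differ at positions 4 (A/G, transition), 5 (G/A, transition), 7 (C/G, transversion), 14 (C/A, transversion), 19 (C/A, transversion), 20 (A/C, transversion), 27 (G/A, transition), 28 (A/G, transition), 29 (T/G, transversion), 30 (T/G, transversion).
Of the 10 differences, 4 transitions and 6 transversions, so the answer is 6.

6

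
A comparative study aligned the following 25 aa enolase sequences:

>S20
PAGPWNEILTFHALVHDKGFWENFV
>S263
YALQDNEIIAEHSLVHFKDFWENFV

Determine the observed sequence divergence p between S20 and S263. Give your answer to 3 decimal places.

0.400

The sequences differ at positions 1 (P/Y), 3 (G/L), 4 (P/Q), 5 (W/D), 9 (L/I), 10 (T/A), 11 (F/E), 13 (A/S), 17 (D/F), 19 (G/D).
There are 10 differences over 25 sites, so p = 10/25 = 0.400.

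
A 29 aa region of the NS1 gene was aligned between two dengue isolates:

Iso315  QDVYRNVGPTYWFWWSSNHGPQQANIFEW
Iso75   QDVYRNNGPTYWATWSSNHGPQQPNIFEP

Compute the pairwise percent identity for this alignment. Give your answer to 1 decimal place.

Differing sites — 7:V/N; 13:F/A; 14:W/T; 24:A/P; 29:W/P.
24 of the 29 sites match, so the percent identity is 24/29 × 100 = 82.8%.

82.8%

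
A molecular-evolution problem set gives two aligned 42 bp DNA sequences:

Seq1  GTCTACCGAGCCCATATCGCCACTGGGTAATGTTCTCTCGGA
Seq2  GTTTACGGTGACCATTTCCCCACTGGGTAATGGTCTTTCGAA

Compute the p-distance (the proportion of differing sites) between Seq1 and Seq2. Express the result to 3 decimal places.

The sequences differ at positions 3 (C/T), 7 (C/G), 9 (A/T), 11 (C/A), 16 (A/T), 19 (G/C), 33 (T/G), 37 (C/T), 41 (G/A).
There are 9 differences over 42 sites, so p = 9/42 = 0.214.

0.214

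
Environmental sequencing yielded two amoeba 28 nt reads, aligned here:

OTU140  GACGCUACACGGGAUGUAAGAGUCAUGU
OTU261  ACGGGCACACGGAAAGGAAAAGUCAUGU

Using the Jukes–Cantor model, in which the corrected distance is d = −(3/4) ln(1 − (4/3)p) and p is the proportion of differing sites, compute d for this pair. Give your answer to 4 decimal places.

Differing sites — 1:G/A; 2:A/C; 3:C/G; 5:C/G; 6:U/C; 13:G/A; 15:U/A; 17:U/G; 20:G/A.
p = 9/28 = 0.321429.
d = −0.75 · ln(1 − (4/3)·0.321429) = −0.75 · ln(0.571428) = −0.75 · (-0.559617) = 0.4197.

0.4197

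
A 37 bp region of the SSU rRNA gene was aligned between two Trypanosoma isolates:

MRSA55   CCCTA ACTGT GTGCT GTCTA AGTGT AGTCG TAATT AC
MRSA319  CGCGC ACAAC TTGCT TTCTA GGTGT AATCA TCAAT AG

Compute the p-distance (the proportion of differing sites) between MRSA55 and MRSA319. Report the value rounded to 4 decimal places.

0.3784

Differing sites — 2:C/G; 4:T/G; 5:A/C; 8:T/A; 9:G/A; 10:T/C; 11:G/T; 16:G/T; 21:A/G; 27:G/A; 30:G/A; 32:A/C; 34:T/A; 37:C/G.
There are 14 differences over 37 sites, so p = 14/37 = 0.3784.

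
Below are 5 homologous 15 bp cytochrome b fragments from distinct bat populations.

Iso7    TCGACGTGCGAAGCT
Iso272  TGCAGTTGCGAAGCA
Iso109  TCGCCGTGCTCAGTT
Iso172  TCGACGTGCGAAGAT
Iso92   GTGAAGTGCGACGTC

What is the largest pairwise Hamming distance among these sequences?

9

Pairwise Hamming distances:
  Iso7 vs Iso272: 5
  Iso7 vs Iso109: 4
  Iso7 vs Iso172: 1
  Iso7 vs Iso92: 6
  Iso272 vs Iso109: 9
  Iso272 vs Iso172: 6
  Iso272 vs Iso92: 8
  Iso109 vs Iso172: 4
  Iso109 vs Iso92: 8
  Iso172 vs Iso92: 6
The largest is 9, between Iso272 and Iso109.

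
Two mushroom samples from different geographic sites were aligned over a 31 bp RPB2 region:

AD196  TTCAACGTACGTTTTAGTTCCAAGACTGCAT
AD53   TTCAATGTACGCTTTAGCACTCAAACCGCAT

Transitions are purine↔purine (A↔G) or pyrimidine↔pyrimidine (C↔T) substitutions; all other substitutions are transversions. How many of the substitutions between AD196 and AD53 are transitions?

6

The sequences differ at positions 6 (C/T, transition), 12 (T/C, transition), 18 (T/C, transition), 19 (T/A, transversion), 21 (C/T, transition), 22 (A/C, transversion), 24 (G/A, transition), 27 (T/C, transition).
Of the 8 differences, 6 transitions and 2 transversions, so the answer is 6.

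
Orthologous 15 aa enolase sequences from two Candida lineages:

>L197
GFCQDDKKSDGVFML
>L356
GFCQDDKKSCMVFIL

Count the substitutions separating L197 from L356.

The sequences differ at positions 10 (D/C), 11 (G/M), 14 (M/I).
That gives 3 mismatches out of 15 aligned sites, so the Hamming distance is 3.

3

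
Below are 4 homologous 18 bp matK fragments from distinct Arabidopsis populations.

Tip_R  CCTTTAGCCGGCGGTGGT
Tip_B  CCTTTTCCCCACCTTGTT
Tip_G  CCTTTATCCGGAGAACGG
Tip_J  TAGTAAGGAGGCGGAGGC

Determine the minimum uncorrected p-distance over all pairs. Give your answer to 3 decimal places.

0.333

Pairwise Hamming distances:
  Tip_R vs Tip_B: 7
  Tip_R vs Tip_G: 6
  Tip_R vs Tip_J: 8
  Tip_B vs Tip_G: 11
  Tip_B vs Tip_J: 15
  Tip_G vs Tip_J: 11
The smallest is 6 mismatches, between Tip_R and Tip_G; p = 6/18 = 0.333.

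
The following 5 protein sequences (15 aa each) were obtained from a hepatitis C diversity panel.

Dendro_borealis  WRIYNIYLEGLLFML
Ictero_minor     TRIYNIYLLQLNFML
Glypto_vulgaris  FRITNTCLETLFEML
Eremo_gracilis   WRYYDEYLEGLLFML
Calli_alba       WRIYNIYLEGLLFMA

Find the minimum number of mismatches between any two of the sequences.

1

Pairwise Hamming distances:
  Dendro_borealis vs Ictero_minor: 4
  Dendro_borealis vs Glypto_vulgaris: 7
  Dendro_borealis vs Eremo_gracilis: 3
  Dendro_borealis vs Calli_alba: 1
  Ictero_minor vs Glypto_vulgaris: 8
  Ictero_minor vs Eremo_gracilis: 7
  Ictero_minor vs Calli_alba: 5
  Glypto_vulgaris vs Eremo_gracilis: 9
  Glypto_vulgaris vs Calli_alba: 8
  Eremo_gracilis vs Calli_alba: 4
The smallest is 1, between Dendro_borealis and Calli_alba.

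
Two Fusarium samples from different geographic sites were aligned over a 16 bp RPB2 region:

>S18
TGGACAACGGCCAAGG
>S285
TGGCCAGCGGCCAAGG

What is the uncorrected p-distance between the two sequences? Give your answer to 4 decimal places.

0.1250

The sequences differ at positions 4 (A/C), 7 (A/G).
There are 2 differences over 16 sites, so p = 2/16 = 0.1250.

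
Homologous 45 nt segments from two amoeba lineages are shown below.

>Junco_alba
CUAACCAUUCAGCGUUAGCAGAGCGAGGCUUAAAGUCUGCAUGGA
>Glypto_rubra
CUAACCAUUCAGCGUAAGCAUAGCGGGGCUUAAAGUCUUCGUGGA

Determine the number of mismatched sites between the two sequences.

The sequences differ at positions 16 (U/A), 21 (G/U), 26 (A/G), 39 (G/U), 41 (A/G).
That gives 5 mismatches out of 45 aligned sites, so the Hamming distance is 5.

5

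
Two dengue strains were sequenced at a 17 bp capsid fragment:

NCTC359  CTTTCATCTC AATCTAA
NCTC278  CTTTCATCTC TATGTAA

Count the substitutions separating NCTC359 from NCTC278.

Differing sites — 11:A/T; 14:C/G.
That gives 2 mismatches out of 17 aligned sites, so the Hamming distance is 2.

2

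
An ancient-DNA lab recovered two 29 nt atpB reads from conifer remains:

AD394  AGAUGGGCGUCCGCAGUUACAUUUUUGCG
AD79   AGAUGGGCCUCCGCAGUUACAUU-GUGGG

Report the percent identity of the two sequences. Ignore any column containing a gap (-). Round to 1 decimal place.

Excluding the 1 gap column leaves 28 comparable sites.
The sequences differ at positions 9 (G/C), 25 (U/G), 28 (C/G).
25 of the 28 comparable sites match, so the percent identity is 25/28 × 100 = 89.3%.

89.3%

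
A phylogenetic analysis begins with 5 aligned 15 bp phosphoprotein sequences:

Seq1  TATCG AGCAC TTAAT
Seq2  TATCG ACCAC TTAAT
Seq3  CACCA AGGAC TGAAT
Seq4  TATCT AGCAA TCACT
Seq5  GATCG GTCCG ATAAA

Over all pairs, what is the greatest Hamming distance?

11

Pairwise Hamming distances:
  Seq1 vs Seq2: 1
  Seq1 vs Seq3: 5
  Seq1 vs Seq4: 4
  Seq1 vs Seq5: 7
  Seq2 vs Seq3: 6
  Seq2 vs Seq4: 5
  Seq2 vs Seq5: 7
  Seq3 vs Seq4: 7
  Seq3 vs Seq5: 11
  Seq4 vs Seq5: 10
The largest is 11, between Seq3 and Seq5.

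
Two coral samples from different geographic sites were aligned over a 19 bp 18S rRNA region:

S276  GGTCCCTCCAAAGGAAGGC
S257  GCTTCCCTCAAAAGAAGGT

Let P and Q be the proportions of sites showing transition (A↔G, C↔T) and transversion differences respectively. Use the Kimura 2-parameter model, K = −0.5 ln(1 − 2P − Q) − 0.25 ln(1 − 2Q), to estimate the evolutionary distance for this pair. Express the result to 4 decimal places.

Differing sites — 2:G/C (Tv); 4:C/T (Ti); 7:T/C (Ti); 8:C/T (Ti); 13:G/A (Ti); 19:C/T (Ti).
Of the 6 differences, 5 transitions and 1 transversion over 19 sites: P = 5/19 = 0.263158, Q = 1/19 = 0.052632.
d = −0.5·ln(0.421052) − 0.25·ln(0.894736) = −0.5·(-0.864999) − 0.25·(-0.111227) = 0.4603.

0.4603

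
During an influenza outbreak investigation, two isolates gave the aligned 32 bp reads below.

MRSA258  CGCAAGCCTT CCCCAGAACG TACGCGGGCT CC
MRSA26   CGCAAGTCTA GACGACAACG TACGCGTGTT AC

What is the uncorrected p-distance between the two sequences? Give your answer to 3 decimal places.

0.281

The sequences differ at positions 7 (C/T), 10 (T/A), 11 (C/G), 12 (C/A), 14 (C/G), 16 (G/C), 27 (G/T), 29 (C/T), 31 (C/A).
There are 9 differences over 32 sites, so p = 9/32 = 0.281.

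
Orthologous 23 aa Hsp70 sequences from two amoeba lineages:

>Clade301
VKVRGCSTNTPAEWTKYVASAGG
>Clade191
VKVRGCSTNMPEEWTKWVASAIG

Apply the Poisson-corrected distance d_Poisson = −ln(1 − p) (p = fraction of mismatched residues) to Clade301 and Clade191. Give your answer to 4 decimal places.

Differing sites — 10:T/M; 12:A/E; 17:Y/W; 22:G/I.
p = 4/23 = 0.173913.
d = −ln(1 − 0.173913) = −ln(0.826087) = 0.1911.

0.1911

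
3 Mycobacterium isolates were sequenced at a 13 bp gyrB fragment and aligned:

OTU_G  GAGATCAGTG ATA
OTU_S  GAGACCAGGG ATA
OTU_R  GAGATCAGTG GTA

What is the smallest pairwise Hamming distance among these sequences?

Pairwise Hamming distances:
  OTU_G vs OTU_S: 2
  OTU_G vs OTU_R: 1
  OTU_S vs OTU_R: 3
The smallest is 1, between OTU_G and OTU_R.

1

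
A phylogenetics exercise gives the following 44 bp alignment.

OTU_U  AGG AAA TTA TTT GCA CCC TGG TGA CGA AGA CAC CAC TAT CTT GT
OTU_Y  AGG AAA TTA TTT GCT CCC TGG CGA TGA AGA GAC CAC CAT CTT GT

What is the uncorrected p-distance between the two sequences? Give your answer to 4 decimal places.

0.1136

The sequences differ at positions 15 (A/T), 22 (T/C), 25 (C/T), 31 (C/G), 37 (T/C).
There are 5 differences over 44 sites, so p = 5/44 = 0.1136.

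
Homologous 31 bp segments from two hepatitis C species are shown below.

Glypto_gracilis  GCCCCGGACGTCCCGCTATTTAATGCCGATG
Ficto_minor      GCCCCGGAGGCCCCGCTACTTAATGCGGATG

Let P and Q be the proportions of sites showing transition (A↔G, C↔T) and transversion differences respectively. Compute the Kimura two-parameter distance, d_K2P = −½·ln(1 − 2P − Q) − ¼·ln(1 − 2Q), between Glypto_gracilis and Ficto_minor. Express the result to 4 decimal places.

The sequences differ at positions 9 (C/G, transversion), 11 (T/C, transition), 19 (T/C, transition), 27 (C/G, transversion).
Of the 4 differences, 2 transitions and 2 transversions over 31 sites: P = 2/31 = 0.064516, Q = 2/31 = 0.064516.
d = −0.5·ln(0.806452) − 0.25·ln(0.870968) = −0.5·(-0.215111) − 0.25·(-0.138150) = 0.1421.

0.1421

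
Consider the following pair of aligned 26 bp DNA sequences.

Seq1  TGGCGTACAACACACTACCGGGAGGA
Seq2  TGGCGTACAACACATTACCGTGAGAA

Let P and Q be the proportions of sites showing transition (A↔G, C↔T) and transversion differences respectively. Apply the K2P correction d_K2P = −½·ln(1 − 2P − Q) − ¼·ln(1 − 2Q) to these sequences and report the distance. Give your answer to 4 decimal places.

The sequences differ at positions 15 (C/T, transition), 21 (G/T, transversion), 25 (G/A, transition).
Of the 3 differences, 2 transitions and 1 transversion over 26 sites: P = 2/26 = 0.076923, Q = 1/26 = 0.038462.
d = −0.5·ln(0.807692) − 0.25·ln(0.923076) = −0.5·(-0.213574) − 0.25·(-0.080044) = 0.1268.

0.1268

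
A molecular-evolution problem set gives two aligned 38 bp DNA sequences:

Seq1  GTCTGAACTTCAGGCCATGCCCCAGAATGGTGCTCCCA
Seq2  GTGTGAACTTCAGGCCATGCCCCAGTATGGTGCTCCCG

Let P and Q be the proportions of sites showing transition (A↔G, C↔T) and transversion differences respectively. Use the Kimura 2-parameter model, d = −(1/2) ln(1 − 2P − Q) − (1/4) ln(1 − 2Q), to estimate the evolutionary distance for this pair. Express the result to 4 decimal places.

Mismatches occur at site 3 (C/G, transversion), site 26 (A/T, transversion), site 38 (A/G, transition).
Of the 3 differences, 1 transition and 2 transversions over 38 sites: P = 1/38 = 0.026316, Q = 2/38 = 0.052632.
d = −0.5·ln(0.894736) − 0.25·ln(0.894736) = −0.5·(-0.111227) − 0.25·(-0.111227) = 0.0834.

0.0834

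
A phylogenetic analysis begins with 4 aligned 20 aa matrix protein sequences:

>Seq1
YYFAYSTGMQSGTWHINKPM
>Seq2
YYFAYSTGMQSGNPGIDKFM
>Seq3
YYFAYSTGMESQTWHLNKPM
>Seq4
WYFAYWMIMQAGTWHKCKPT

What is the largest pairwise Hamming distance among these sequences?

Pairwise Hamming distances:
  Seq1 vs Seq2: 5
  Seq1 vs Seq3: 3
  Seq1 vs Seq4: 8
  Seq2 vs Seq3: 8
  Seq2 vs Seq4: 12
  Seq3 vs Seq4: 10
The largest is 12, between Seq2 and Seq4.

12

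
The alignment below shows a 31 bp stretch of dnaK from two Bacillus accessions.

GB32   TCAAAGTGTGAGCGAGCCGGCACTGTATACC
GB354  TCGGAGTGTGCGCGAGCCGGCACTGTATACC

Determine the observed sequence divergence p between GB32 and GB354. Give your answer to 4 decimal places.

0.0968

Mismatches occur at site 3 (A/G), site 4 (A/G), site 11 (A/C).
There are 3 differences over 31 sites, so p = 3/31 = 0.0968.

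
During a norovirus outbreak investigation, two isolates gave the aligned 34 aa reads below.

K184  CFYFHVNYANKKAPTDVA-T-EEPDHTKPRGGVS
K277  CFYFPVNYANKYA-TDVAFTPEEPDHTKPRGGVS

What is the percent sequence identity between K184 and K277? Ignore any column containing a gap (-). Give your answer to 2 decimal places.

93.55%

Excluding the 3 gap columns leaves 31 comparable sites.
Mismatches occur at site 5 (H→P), site 12 (K→Y).
29 of the 31 comparable sites match, so the percent identity is 29/31 × 100 = 93.55%.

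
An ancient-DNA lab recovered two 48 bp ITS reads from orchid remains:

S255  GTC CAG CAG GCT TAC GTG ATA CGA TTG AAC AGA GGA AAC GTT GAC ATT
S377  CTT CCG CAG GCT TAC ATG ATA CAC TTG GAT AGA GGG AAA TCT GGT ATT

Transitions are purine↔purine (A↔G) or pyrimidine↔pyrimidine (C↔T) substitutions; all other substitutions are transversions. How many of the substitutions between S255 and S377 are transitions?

Mismatches occur at site 1 (G→C, transversion), site 3 (C→T, transition), site 5 (A→C, transversion), site 16 (G→A, transition), site 23 (G→A, transition), site 24 (A→C, transversion), site 28 (A→G, transition), site 30 (C→T, transition), site 36 (A→G, transition), site 39 (C→A, transversion), site 40 (G→T, transversion), site 41 (T→C, transition), site 44 (A→G, transition), site 45 (C→T, transition).
Of the 14 differences, 9 transitions and 5 transversions, so the answer is 9.

9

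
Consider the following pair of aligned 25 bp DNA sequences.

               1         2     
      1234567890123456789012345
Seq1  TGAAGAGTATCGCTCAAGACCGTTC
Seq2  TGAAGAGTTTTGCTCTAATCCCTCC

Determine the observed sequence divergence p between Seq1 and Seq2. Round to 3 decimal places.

Differing sites — 9:A/T; 11:C/T; 16:A/T; 18:G/A; 19:A/T; 22:G/C; 24:T/C.
There are 7 differences over 25 sites, so p = 7/25 = 0.280.

0.280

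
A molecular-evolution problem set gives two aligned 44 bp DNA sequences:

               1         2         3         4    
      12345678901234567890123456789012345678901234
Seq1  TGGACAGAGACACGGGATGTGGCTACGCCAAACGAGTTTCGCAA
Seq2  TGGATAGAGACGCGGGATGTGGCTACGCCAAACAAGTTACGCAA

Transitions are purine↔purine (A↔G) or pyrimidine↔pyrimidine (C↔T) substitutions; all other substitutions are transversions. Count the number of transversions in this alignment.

1

The sequences differ at positions 5 (C/T, transition), 12 (A/G, transition), 34 (G/A, transition), 39 (T/A, transversion).
Of the 4 differences, 3 transitions and 1 transversion, so the answer is 1.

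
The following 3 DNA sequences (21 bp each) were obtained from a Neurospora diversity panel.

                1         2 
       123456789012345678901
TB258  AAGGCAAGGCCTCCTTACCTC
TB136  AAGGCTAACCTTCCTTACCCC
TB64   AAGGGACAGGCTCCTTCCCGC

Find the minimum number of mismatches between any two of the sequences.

Pairwise Hamming distances:
  TB258 vs TB136: 5
  TB258 vs TB64: 6
  TB136 vs TB64: 8
The smallest is 5, between TB258 and TB136.

5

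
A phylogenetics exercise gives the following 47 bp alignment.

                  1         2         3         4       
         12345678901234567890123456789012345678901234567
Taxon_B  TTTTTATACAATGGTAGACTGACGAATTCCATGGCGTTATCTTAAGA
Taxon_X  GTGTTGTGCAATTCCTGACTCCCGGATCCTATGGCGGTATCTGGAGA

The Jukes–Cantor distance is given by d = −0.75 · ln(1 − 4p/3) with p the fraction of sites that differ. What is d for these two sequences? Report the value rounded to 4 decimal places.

Differing sites — 1:T/G; 3:T/G; 6:A/G; 8:A/G; 13:G/T; 14:G/C; 15:T/C; 16:A/T; 21:G/C; 22:A/C; 25:A/G; 28:T/C; 30:C/T; 37:T/G; 43:T/G; 44:A/G.
p = 16/47 = 0.340426.
d = −0.75 · ln(1 − (4/3)·0.340426) = −0.75 · ln(0.546099) = −0.75 · (-0.604955) = 0.4537.

0.4537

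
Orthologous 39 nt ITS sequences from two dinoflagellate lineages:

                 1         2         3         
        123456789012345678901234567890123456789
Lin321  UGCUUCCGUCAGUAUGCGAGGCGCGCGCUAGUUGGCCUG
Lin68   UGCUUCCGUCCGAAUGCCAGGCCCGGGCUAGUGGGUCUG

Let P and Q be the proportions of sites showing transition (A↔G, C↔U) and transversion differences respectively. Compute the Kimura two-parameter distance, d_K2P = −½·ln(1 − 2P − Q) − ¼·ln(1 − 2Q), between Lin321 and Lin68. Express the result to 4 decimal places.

Differing sites — 11:A/C (Tv); 13:U/A (Tv); 18:G/C (Tv); 23:G/C (Tv); 26:C/G (Tv); 33:U/G (Tv); 36:C/U (Ti).
Of the 7 differences, 1 transition and 6 transversions over 39 sites: P = 1/39 = 0.025641, Q = 6/39 = 0.153846.
d = −0.5·ln(0.794872) − 0.25·ln(0.692308) = −0.5·(-0.229574) − 0.25·(-0.367724) = 0.2067.

0.2067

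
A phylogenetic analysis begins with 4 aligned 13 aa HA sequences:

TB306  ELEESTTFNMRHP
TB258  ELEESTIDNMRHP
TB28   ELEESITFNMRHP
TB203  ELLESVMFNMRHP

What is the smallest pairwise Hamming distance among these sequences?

1

Pairwise Hamming distances:
  TB306 vs TB258: 2
  TB306 vs TB28: 1
  TB306 vs TB203: 3
  TB258 vs TB28: 3
  TB258 vs TB203: 4
  TB28 vs TB203: 3
The smallest is 1, between TB306 and TB28.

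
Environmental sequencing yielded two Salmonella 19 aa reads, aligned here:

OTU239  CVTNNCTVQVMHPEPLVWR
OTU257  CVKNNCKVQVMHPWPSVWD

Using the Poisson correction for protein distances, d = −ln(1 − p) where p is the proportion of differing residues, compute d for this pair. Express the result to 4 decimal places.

0.3054

Mismatches occur at site 3 (T/K), site 7 (T/K), site 14 (E/W), site 16 (L/S), site 19 (R/D).
p = 5/19 = 0.263158.
d = −ln(1 − 0.263158) = −ln(0.736842) = 0.3054.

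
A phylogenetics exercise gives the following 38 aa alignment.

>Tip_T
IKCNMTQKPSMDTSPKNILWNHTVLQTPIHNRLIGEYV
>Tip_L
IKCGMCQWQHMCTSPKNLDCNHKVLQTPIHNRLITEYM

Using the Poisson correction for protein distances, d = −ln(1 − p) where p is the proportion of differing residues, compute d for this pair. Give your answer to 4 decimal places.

The sequences differ at positions 4 (N/G), 6 (T/C), 8 (K/W), 9 (P/Q), 10 (S/H), 12 (D/C), 18 (I/L), 19 (L/D), 20 (W/C), 23 (T/K), 35 (G/T), 38 (V/M).
p = 12/38 = 0.315789.
d = −ln(1 − 0.315789) = −ln(0.684211) = 0.3795.

0.3795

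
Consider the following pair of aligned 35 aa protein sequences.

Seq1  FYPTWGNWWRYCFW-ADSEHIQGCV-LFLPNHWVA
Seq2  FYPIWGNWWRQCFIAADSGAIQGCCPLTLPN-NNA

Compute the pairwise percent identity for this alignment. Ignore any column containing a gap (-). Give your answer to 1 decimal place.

71.9%

Excluding the 3 gap columns leaves 32 comparable sites.
The sequences differ at positions 4 (T/I), 11 (Y/Q), 14 (W/I), 19 (E/G), 20 (H/A), 25 (V/C), 28 (F/T), 33 (W/N), 34 (V/N).
23 of the 32 comparable sites match, so the percent identity is 23/32 × 100 = 71.9%.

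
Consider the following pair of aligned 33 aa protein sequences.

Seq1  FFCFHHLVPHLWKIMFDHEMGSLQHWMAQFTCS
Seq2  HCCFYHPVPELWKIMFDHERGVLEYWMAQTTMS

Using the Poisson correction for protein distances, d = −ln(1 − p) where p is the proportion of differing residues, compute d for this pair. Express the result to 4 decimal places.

0.4055

The sequences differ at positions 1 (F/H), 2 (F/C), 5 (H/Y), 7 (L/P), 10 (H/E), 20 (M/R), 22 (S/V), 24 (Q/E), 25 (H/Y), 30 (F/T), 32 (C/M).
p = 11/33 = 0.333333.
d = −ln(1 − 0.333333) = −ln(0.666667) = 0.4055.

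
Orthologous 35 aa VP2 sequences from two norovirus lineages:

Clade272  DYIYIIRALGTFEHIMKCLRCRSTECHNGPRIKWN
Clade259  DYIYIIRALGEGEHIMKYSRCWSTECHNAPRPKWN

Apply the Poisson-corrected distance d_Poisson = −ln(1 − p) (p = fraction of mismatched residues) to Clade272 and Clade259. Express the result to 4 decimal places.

Mismatches occur at site 11 (T→E), site 12 (F→G), site 18 (C→Y), site 19 (L→S), site 22 (R→W), site 29 (G→A), site 32 (I→P).
p = 7/35 = 0.200000.
d = −ln(1 − 0.200000) = −ln(0.800000) = 0.2231.

0.2231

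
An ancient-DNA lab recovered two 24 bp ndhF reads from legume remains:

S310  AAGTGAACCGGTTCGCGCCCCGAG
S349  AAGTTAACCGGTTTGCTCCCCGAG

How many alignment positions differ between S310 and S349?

3

Differing sites — 5:G/T; 14:C/T; 17:G/T.
That gives 3 mismatches out of 24 aligned sites, so the Hamming distance is 3.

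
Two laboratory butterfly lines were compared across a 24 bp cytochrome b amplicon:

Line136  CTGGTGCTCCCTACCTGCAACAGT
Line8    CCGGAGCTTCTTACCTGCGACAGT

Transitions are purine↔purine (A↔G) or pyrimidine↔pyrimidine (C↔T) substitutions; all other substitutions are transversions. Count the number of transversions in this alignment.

1

The sequences differ at positions 2 (T/C, transition), 5 (T/A, transversion), 9 (C/T, transition), 11 (C/T, transition), 19 (A/G, transition).
Of the 5 differences, 4 transitions and 1 transversion, so the answer is 1.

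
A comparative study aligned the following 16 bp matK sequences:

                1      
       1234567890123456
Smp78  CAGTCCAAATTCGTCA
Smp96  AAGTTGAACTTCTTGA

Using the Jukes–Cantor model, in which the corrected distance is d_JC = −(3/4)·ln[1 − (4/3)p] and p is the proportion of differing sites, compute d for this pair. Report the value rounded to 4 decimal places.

0.5199

The sequences differ at positions 1 (C/A), 5 (C/T), 6 (C/G), 9 (A/C), 13 (G/T), 15 (C/G).
p = 6/16 = 0.375000.
d = −0.75 · ln(1 − (4/3)·0.375000) = −0.75 · ln(0.500000) = −0.75 · (-0.693147) = 0.5199.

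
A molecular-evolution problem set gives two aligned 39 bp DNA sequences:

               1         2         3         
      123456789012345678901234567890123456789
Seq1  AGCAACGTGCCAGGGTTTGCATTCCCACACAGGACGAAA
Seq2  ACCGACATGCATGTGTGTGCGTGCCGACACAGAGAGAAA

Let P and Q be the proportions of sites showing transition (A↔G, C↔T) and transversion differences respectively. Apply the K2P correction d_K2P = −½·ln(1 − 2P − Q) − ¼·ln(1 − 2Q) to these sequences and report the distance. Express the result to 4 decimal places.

0.4415

Differing sites — 2:G/C (Tv); 4:A/G (Ti); 7:G/A (Ti); 11:C/A (Tv); 12:A/T (Tv); 14:G/T (Tv); 17:T/G (Tv); 21:A/G (Ti); 23:T/G (Tv); 26:C/G (Tv); 33:G/A (Ti); 34:A/G (Ti); 35:C/A (Tv).
Of the 13 differences, 5 transitions and 8 transversions over 39 sites: P = 5/39 = 0.128205, Q = 8/39 = 0.205128.
d = −0.5·ln(0.538462) − 0.25·ln(0.589744) = −0.5·(-0.619038) − 0.25·(-0.528067) = 0.4415.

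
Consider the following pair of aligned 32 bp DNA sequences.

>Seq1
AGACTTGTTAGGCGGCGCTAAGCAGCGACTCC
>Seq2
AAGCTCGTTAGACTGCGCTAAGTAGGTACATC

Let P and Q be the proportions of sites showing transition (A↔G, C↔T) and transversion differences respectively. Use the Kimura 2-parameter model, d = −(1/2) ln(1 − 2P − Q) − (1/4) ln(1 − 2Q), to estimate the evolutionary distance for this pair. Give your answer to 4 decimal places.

The sequences differ at positions 2 (G/A, transition), 3 (A/G, transition), 6 (T/C, transition), 12 (G/A, transition), 14 (G/T, transversion), 23 (C/T, transition), 26 (C/G, transversion), 27 (G/T, transversion), 30 (T/A, transversion), 31 (C/T, transition).
Of the 10 differences, 6 transitions and 4 transversions over 32 sites: P = 6/32 = 0.187500, Q = 4/32 = 0.125000.
d = −0.5·ln(0.500000) − 0.25·ln(0.750000) = −0.5·(-0.693147) − 0.25·(-0.287682) = 0.4185.

0.4185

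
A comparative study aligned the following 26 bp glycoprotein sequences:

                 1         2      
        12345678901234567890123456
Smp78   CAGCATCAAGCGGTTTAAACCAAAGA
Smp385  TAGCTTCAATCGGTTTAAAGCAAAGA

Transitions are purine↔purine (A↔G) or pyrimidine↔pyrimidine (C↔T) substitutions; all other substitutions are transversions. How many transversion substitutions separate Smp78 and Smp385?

3

Differing sites — 1:C/T (Ti); 5:A/T (Tv); 10:G/T (Tv); 20:C/G (Tv).
Of the 4 differences, 1 transition and 3 transversions, so the answer is 3.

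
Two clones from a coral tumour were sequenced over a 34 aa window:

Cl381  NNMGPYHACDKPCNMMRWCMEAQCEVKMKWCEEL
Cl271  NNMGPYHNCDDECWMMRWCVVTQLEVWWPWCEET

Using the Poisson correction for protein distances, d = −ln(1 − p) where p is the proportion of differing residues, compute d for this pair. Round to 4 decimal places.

0.4353

Mismatches occur at site 8 (A→N), site 11 (K→D), site 12 (P→E), site 14 (N→W), site 20 (M→V), site 21 (E→V), site 22 (A→T), site 24 (C→L), site 27 (K→W), site 28 (M→W), site 29 (K→P), site 34 (L→T).
p = 12/34 = 0.352941.
d = −ln(1 − 0.352941) = −ln(0.647059) = 0.4353.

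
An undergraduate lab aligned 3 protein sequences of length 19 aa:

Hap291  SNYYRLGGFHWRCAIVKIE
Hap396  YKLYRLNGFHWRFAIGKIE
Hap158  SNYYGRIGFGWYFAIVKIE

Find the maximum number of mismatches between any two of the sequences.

9

Pairwise Hamming distances:
  Hap291 vs Hap396: 6
  Hap291 vs Hap158: 6
  Hap396 vs Hap158: 9
The largest is 9, between Hap396 and Hap158.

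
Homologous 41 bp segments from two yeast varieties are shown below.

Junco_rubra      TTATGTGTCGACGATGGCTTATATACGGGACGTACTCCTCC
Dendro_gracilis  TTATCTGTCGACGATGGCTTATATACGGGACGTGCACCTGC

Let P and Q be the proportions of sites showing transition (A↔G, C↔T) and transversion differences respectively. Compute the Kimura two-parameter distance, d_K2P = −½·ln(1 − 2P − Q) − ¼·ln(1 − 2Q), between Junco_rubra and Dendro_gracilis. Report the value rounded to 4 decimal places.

0.1046

The sequences differ at positions 5 (G/C, transversion), 34 (A/G, transition), 36 (T/A, transversion), 40 (C/G, transversion).
Of the 4 differences, 1 transition and 3 transversions over 41 sites: P = 1/41 = 0.024390, Q = 3/41 = 0.073171.
d = −0.5·ln(0.878049) − 0.25·ln(0.853658) = −0.5·(-0.130053) − 0.25·(-0.158225) = 0.1046.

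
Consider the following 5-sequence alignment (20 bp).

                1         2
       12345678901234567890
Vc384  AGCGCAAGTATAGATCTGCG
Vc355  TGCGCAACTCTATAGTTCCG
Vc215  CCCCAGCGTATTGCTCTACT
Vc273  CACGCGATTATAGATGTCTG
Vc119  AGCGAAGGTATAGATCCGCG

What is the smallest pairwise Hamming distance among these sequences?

Pairwise Hamming distances:
  Vc384 vs Vc355: 7
  Vc384 vs Vc215: 10
  Vc384 vs Vc273: 7
  Vc384 vs Vc119: 3
  Vc355 vs Vc215: 15
  Vc355 vs Vc273: 9
  Vc355 vs Vc119: 10
  Vc215 vs Vc273: 11
  Vc215 vs Vc119: 10
  Vc273 vs Vc119: 10
The smallest is 3, between Vc384 and Vc119.

3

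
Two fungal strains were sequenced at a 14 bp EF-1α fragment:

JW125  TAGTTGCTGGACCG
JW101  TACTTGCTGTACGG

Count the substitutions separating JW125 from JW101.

3

The sequences differ at positions 3 (G/C), 10 (G/T), 13 (C/G).
That gives 3 mismatches out of 14 aligned sites, so the Hamming distance is 3.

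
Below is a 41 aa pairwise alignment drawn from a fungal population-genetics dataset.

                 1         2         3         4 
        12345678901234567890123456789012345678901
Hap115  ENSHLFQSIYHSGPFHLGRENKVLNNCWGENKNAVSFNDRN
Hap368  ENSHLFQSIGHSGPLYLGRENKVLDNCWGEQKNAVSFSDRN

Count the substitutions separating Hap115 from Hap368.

Mismatches occur at site 10 (Y→G), site 15 (F→L), site 16 (H→Y), site 25 (N→D), site 31 (N→Q), site 38 (N→S).
That gives 6 mismatches out of 41 aligned sites, so the Hamming distance is 6.

6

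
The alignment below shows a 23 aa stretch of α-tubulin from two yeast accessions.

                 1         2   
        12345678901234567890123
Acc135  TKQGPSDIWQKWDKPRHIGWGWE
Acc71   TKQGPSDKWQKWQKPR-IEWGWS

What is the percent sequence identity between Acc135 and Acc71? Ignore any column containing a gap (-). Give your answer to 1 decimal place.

Excluding the 1 gap column leaves 22 comparable sites.
The sequences differ at positions 8 (I/K), 13 (D/Q), 19 (G/E), 23 (E/S).
18 of the 22 comparable sites match, so the percent identity is 18/22 × 100 = 81.8%.

81.8%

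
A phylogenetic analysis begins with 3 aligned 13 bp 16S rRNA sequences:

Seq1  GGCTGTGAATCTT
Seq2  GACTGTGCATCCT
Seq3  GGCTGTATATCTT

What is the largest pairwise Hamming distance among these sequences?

Pairwise Hamming distances:
  Seq1 vs Seq2: 3
  Seq1 vs Seq3: 2
  Seq2 vs Seq3: 4
The largest is 4, between Seq2 and Seq3.

4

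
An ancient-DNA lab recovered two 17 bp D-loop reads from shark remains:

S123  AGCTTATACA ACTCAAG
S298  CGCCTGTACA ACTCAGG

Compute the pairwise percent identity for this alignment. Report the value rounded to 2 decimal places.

76.47%

Differing sites — 1:A/C; 4:T/C; 6:A/G; 16:A/G.
13 of the 17 sites match, so the percent identity is 13/17 × 100 = 76.47%.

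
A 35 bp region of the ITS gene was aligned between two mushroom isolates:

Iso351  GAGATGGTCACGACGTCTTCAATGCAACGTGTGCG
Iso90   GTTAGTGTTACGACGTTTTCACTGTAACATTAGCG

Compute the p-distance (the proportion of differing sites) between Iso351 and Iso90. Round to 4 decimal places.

Differing sites — 2:A/T; 3:G/T; 5:T/G; 6:G/T; 9:C/T; 17:C/T; 22:A/C; 25:C/T; 29:G/A; 31:G/T; 32:T/A.
There are 11 differences over 35 sites, so p = 11/35 = 0.3143.

0.3143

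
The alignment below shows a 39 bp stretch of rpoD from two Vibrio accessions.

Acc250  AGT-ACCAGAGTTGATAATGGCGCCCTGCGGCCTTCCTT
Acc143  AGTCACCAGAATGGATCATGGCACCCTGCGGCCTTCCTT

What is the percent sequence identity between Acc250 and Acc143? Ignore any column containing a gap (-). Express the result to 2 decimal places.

89.47%

Excluding the 1 gap column leaves 38 comparable sites.
Mismatches occur at site 11 (G→A), site 13 (T→G), site 17 (A→C), site 23 (G→A).
34 of the 38 comparable sites match, so the percent identity is 34/38 × 100 = 89.47%.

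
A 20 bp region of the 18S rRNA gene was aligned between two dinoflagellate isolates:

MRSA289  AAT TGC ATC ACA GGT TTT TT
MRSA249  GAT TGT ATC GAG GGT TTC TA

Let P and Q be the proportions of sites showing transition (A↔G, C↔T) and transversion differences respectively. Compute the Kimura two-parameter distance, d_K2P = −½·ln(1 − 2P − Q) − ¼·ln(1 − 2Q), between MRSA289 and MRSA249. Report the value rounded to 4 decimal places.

0.5139

Differing sites — 1:A/G (Ti); 6:C/T (Ti); 10:A/G (Ti); 11:C/A (Tv); 12:A/G (Ti); 18:T/C (Ti); 20:T/A (Tv).
Of the 7 differences, 5 transitions and 2 transversions over 20 sites: P = 5/20 = 0.250000, Q = 2/20 = 0.100000.
d = −0.5·ln(0.400000) − 0.25·ln(0.800000) = −0.5·(-0.916291) − 0.25·(-0.223144) = 0.5139.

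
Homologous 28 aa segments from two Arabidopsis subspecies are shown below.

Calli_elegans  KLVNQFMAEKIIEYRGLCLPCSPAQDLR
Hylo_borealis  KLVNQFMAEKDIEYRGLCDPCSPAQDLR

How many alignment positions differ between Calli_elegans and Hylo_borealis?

2

Differing sites — 11:I/D; 19:L/D.
That gives 2 mismatches out of 28 aligned sites, so the Hamming distance is 2.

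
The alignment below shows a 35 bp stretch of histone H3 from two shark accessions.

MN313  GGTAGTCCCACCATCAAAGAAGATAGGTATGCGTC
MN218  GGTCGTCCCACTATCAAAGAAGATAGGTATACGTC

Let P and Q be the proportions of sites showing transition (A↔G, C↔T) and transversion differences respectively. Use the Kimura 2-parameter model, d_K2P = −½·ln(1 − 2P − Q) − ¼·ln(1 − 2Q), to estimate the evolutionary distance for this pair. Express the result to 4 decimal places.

Mismatches occur at site 4 (A/C, transversion), site 12 (C/T, transition), site 31 (G/A, transition).
Of the 3 differences, 2 transitions and 1 transversion over 35 sites: P = 2/35 = 0.057143, Q = 1/35 = 0.028571.
d = −0.5·ln(0.857143) − 0.25·ln(0.942858) = −0.5·(-0.154151) − 0.25·(-0.058840) = 0.0918.

0.0918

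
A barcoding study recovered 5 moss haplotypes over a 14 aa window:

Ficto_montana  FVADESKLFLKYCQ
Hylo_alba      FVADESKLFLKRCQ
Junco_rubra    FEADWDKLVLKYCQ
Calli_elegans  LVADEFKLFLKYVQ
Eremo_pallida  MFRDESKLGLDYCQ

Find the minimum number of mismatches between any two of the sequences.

Pairwise Hamming distances:
  Ficto_montana vs Hylo_alba: 1
  Ficto_montana vs Junco_rubra: 4
  Ficto_montana vs Calli_elegans: 3
  Ficto_montana vs Eremo_pallida: 5
  Hylo_alba vs Junco_rubra: 5
  Hylo_alba vs Calli_elegans: 4
  Hylo_alba vs Eremo_pallida: 6
  Junco_rubra vs Calli_elegans: 6
  Junco_rubra vs Eremo_pallida: 7
  Calli_elegans vs Eremo_pallida: 7
The smallest is 1, between Ficto_montana and Hylo_alba.

1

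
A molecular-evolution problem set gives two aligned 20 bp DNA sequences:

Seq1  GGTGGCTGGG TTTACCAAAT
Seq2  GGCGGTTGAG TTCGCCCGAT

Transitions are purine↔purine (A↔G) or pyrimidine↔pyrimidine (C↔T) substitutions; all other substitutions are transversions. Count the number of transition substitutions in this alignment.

Differing sites — 3:T/C (Ti); 6:C/T (Ti); 9:G/A (Ti); 13:T/C (Ti); 14:A/G (Ti); 17:A/C (Tv); 18:A/G (Ti).
Of the 7 differences, 6 transitions and 1 transversion, so the answer is 6.

6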